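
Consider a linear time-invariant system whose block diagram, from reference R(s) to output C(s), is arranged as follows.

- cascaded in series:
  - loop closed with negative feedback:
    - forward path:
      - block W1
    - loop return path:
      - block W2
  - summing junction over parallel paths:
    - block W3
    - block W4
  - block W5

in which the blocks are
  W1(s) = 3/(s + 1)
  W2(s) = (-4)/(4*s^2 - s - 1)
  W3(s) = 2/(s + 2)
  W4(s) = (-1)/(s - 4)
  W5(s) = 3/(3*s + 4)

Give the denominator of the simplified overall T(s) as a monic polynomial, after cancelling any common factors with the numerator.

Answer: s^6 + s^5/12 - 35*s^4/3 - 259*s^3/12 - s^2/2 + 40*s + 104/3

Working:
Step 1. close the feedback loop around W1, W2; result (12*s^2 - 3*s - 3)/(4*s^3 + 3*s^2 - 2*s - 13)
Step 2. combine W3, W4 in parallel; result (s - 10)/(s^2 - 2*s - 8)
Step 3. reduce the series chain [W1/(1+W1*W2)], (W3+W4), W5; result (36*s^3 - 369*s^2 + 81*s + 90)/(12*s^6 + s^5 - 140*s^4 - 259*s^3 - 6*s^2 + 480*s + 416)
The result of step 3 is T(s) in lowest terms. Its denominator has leading coefficient 12; dividing the denominator through by 12 makes it monic.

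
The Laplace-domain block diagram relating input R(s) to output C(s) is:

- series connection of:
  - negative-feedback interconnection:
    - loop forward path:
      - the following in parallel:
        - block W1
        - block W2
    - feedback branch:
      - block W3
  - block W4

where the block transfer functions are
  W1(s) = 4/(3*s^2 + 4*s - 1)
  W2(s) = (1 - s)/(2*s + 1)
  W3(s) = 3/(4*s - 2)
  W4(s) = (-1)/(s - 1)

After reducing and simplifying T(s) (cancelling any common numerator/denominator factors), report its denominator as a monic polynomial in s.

The answer is s^5 - s^4/24 - 5*s^3/3 + 2*s^2 - 5*s/6 - 11/24.

Reasoning:
[1] parallel reduction of W1, W2 -> (-3*s^3 - s^2 + 13*s + 3)/(6*s^3 + 11*s^2 + 2*s - 1)
[2] apply the feedback formula to (W1+W2), W3 -> (-12*s^4 + 2*s^3 + 54*s^2 - 14*s - 6)/(24*s^4 + 23*s^3 - 17*s^2 + 31*s + 11)
[3] reduce the series chain [(W1+W2)/(1+(W1+W2)*W3)], W4 -> (12*s^4 - 2*s^3 - 54*s^2 + 14*s + 6)/(24*s^5 - s^4 - 40*s^3 + 48*s^2 - 20*s - 11)
The result of step 3 is T(s) in lowest terms. Its denominator has leading coefficient 24; dividing the denominator through by 24 makes it monic.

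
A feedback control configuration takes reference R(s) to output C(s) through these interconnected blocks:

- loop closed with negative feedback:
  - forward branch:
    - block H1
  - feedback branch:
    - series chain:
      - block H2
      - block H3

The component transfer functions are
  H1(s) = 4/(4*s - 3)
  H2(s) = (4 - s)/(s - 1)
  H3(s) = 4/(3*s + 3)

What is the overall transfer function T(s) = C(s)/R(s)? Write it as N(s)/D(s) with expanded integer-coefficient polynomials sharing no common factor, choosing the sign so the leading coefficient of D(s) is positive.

[1] combine H2, H3 in series, giving (16 - 4*s)/(3*s^2 - 3)
[2] collapse the loop (H1 forward, (H2*H3) return) - this is the overall T(s), already in the required normalized form

Hence the answer: (12*s^2 - 12)/(12*s^3 - 9*s^2 - 28*s + 73)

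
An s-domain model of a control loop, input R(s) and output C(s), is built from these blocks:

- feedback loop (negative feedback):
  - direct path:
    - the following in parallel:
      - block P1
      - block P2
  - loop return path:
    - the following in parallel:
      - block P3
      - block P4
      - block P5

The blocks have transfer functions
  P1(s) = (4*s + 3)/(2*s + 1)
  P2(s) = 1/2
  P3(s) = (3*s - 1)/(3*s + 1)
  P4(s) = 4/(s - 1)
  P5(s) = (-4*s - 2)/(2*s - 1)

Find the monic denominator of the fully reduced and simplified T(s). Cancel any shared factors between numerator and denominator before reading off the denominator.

Step 1. add P1, P2 (parallel) gives (10*s + 7)/(4*s + 2)
Step 2. combine P3, P4, P5 in parallel gives (-6*s^3 + 15*s^2 + 10*s - 3)/(6*s^3 - 7*s^2 + 1)
Step 3. feedback reduction of (P1+P2), (P3+P4+P5) gives (-60*s^4 + 28*s^3 + 49*s^2 - 10*s - 7)/(36*s^4 - 92*s^3 - 191*s^2 - 44*s + 19)
That last expression is T(s), already simplified. Scaling its denominator by 1/36 (the reciprocal of the leading coefficient) yields the monic denominator.

Final answer: s^4 - 23*s^3/9 - 191*s^2/36 - 11*s/9 + 19/36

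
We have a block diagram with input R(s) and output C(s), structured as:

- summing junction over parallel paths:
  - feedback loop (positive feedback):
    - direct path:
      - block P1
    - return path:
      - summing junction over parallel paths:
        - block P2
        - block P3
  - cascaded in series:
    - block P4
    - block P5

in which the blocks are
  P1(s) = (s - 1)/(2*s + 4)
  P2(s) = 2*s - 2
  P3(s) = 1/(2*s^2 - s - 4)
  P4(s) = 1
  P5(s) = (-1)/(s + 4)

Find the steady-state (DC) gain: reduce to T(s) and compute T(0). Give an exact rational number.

[1] parallel reduction of P2, P3; result (4*s^3 - 6*s^2 - 6*s + 9)/(2*s^2 - s - 4)
[2] apply the feedback formula to P1, (P2+P3); result (-2*s^3 + 3*s^2 + 3*s - 4)/(4*s^4 - 14*s^3 - 6*s^2 + 27*s + 7)
[3] reduce the series chain P4, P5; result (-1)/(s + 4)
[4] add [P1/(1-P1*(P2+P3))], (P4*P5) (parallel); result (-6*s^4 + 9*s^3 + 21*s^2 - 19*s - 23)/(4*s^5 + 2*s^4 - 62*s^3 + 3*s^2 + 115*s + 28)
Step 4 gives the overall T(s). Then T(0) = -23/28.

Final answer: -23/28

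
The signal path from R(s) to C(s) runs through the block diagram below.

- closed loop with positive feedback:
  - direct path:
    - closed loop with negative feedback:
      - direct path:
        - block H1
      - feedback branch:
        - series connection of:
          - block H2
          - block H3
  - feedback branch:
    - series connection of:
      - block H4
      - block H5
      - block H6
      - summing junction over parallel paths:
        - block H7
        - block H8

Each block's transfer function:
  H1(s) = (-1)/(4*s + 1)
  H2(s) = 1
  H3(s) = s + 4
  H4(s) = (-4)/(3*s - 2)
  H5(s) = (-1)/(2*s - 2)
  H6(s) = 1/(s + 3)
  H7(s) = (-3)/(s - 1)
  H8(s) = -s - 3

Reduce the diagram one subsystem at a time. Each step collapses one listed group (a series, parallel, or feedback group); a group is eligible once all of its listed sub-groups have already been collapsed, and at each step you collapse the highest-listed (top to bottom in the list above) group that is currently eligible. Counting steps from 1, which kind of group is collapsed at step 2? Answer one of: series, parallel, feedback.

Step 1. cascade H2, H3
Step 2. apply the feedback formula to H1, (H2*H3)
Step 3. combine H7, H8 in parallel
Step 4. cascade H4, H5, H6, (H7+H8)
Step 5. reduce the feedback loop with forward [H1/(1+H1*(H2*H3))] and return (H4*H5*H6*(H7+H8))
Step 2 collapses a feedback group.

Answer: feedback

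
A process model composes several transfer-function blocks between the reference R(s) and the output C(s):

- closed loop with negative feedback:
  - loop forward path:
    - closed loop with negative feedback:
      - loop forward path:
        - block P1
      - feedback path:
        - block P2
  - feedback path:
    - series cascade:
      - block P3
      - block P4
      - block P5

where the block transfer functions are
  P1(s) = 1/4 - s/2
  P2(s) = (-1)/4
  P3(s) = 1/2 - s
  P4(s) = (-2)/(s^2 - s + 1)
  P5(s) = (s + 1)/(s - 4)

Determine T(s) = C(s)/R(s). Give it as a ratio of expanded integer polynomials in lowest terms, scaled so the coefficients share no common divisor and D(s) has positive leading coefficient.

[1] feedback reduction of P1, P2: (4 - 8*s)/(2*s + 15)
[2] series reduction of P3, P4, P5: (2*s^2 + s - 1)/(s^3 - 5*s^2 + 5*s - 4)
[3] close the feedback loop around [P1/(1+P1*P2)], (P3*P4*P5); the result is T(s) itself (integer coefficients, no common factor, positive leading denominator coefficient)

Final answer: (-8*s^4 + 44*s^3 - 60*s^2 + 52*s - 16)/(2*s^4 - 11*s^3 - 65*s^2 + 79*s - 64)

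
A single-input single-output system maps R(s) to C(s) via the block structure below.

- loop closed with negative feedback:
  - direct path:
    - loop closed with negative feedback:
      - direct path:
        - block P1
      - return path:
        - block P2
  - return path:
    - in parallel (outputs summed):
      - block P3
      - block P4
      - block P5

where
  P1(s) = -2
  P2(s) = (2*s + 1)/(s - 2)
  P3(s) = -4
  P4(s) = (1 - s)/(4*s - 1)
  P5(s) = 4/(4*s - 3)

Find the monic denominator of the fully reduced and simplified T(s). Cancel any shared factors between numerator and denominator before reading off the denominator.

Answer: s^3 - 21*s^2/4 + 441*s/88 - 1

Working:
1. close the feedback loop around P1, P2; result (2*s - 4)/(3*s + 4)
2. sum the parallel branches P3, P4, P5; result (-68*s^2 + 87*s - 19)/(16*s^2 - 16*s + 3)
3. reduce the feedback loop with forward [P1/(1+P1*P2)] and return (P3+P4+P5); result (-32*s^3 + 96*s^2 - 70*s + 12)/(88*s^3 - 462*s^2 + 441*s - 88)
T(s) is the step-3 result (common factors already cancelled). Leading coefficient of the denominator: 88. Divide through by 88 for the monic polynomial.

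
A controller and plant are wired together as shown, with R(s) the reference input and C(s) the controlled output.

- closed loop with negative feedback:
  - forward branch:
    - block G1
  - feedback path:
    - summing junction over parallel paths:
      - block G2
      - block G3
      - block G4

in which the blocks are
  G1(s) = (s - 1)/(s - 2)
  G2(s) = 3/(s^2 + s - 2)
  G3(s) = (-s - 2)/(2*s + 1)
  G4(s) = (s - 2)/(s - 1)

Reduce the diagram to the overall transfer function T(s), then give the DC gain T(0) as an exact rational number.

Reducing step by step:

Step 1: combine G2, G3, G4 in parallel; result (s^2 - s - 3)/(2*s^2 + 5*s + 2)
Step 2: reduce the feedback loop with forward G1 and return (G2+G3+G4); result (2*s^3 + 3*s^2 - 3*s - 2)/(3*s^3 - s^2 - 10*s - 1)
That last expression is T(s); at s = 0 only the constant terms survive, so T(0) = -2/(-1) = 2.

Answer: 2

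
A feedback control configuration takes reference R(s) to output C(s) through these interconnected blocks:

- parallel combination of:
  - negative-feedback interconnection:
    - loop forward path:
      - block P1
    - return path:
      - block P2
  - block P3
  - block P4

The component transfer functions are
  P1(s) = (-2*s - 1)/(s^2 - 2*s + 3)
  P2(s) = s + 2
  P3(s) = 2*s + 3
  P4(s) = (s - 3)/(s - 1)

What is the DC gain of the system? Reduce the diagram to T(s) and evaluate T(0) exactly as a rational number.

First reduce the diagram to T(s).

(1) reduce the feedback loop with forward P1 and return P2: (2*s + 1)/(s^2 + 7*s - 1)
(2) combine [P1/(1+P1*P2)], P3, P4 in parallel: (2*s^4 + 16*s^3 + 8*s^2 - 45*s + 5)/(s^3 + 6*s^2 - 8*s + 1)
The step-2 result is T(s). Setting s = 0: T(0) = 5/1 = 5.

Answer: 5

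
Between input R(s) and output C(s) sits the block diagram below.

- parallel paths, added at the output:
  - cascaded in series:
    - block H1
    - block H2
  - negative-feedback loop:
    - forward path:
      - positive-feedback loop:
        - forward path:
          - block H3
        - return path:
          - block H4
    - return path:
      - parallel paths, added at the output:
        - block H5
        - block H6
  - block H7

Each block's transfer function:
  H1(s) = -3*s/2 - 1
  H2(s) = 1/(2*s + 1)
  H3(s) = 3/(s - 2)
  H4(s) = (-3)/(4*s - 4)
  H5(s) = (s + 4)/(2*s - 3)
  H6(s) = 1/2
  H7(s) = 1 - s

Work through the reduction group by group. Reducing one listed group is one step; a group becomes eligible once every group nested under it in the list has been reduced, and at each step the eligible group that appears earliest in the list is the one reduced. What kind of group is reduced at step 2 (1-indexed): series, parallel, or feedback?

The answer is feedback.

Reasoning:
Step 1 - reduce the series chain H1, H2
Step 2 - feedback reduction of H3, H4
Step 3 - reduce the parallel group H5, H6
Step 4 - collapse the loop ([H3/(1-H3*H4)] forward, (H5+H6) return)
Step 5 - add (H1*H2), [[H3/(1-H3*H4)]/(1+[H3/(1-H3*H4)]*(H5+H6))], H7 (parallel)
Step 2 collapses a feedback group.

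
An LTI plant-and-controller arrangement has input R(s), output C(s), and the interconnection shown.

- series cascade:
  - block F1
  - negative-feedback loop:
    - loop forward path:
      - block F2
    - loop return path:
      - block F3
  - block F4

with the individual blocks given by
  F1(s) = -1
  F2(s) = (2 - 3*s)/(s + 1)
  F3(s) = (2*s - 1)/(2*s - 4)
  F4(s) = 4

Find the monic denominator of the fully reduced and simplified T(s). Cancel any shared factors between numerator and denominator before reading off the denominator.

Answer: s^2 - 5*s/4 + 3/2

Working:
Step 1. feedback reduction of F2, F3 gives (6*s^2 - 16*s + 8)/(4*s^2 - 5*s + 6)
Step 2. combine F1, [F2/(1+F2*F3)], F4 in series gives (-24*s^2 + 64*s - 32)/(4*s^2 - 5*s + 6)
That last expression is T(s), already simplified. Scaling its denominator by 1/4 (the reciprocal of the leading coefficient) yields the monic denominator.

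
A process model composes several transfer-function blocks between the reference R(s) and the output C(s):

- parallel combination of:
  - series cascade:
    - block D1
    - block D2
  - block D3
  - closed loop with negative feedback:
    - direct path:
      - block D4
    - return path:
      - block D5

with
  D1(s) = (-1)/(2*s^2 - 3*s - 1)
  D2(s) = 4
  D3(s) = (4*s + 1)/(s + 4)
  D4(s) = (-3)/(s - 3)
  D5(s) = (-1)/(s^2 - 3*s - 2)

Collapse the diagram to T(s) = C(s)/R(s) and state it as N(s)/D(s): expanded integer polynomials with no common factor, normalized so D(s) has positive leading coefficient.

Answer: (8*s^6 - 64*s^5 + 108*s^4 + 147*s^3 - 140*s^2 - 332*s - 177)/(2*s^6 - 7*s^5 - 29*s^4 + 127*s^3 - 22*s^2 - 145*s - 36)

Working:
Step 1 - reduce the series chain D1, D2; result (-4)/(2*s^2 - 3*s - 1)
Step 2 - collapse the loop (D4 forward, D5 return); result (-3*s^2 + 9*s + 6)/(s^3 - 6*s^2 + 7*s + 9)
Step 3 - combine (D1*D2), D3, [D4/(1+D4*D5)] in parallel: this yields T(s), and no further normalization is needed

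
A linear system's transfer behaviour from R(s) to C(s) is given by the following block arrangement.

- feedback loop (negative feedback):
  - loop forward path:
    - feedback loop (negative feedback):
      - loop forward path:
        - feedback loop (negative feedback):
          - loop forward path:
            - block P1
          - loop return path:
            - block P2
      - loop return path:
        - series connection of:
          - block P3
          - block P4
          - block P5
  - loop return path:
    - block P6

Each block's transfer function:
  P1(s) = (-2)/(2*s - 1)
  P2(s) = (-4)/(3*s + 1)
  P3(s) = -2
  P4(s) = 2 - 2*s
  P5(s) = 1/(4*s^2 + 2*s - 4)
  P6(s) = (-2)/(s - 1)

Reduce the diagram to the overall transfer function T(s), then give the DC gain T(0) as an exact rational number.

Step 1. apply the feedback formula to P1, P2 gives (-6*s - 2)/(6*s^2 - s + 7)
Step 2. series reduction of P3, P4, P5 gives (2*s - 2)/(2*s^2 + s - 2)
Step 3. collapse the loop ([P1/(1+P1*P2)] forward, (P3*P4*P5) return) gives (-12*s^3 - 10*s^2 + 10*s + 4)/(12*s^4 + 4*s^3 - 11*s^2 + 17*s - 10)
Step 4. feedback reduction of [[P1/(1+P1*P2)]/(1+[P1/(1+P1*P2)]*(P3*P4*P5))], P6 gives (-12*s^4 + 2*s^3 + 20*s^2 - 6*s - 4)/(12*s^5 - 8*s^4 + 9*s^3 + 48*s^2 - 47*s + 2)
The step-4 result is T(s). Setting s = 0: T(0) = -4/2 = -2.

Final answer: -2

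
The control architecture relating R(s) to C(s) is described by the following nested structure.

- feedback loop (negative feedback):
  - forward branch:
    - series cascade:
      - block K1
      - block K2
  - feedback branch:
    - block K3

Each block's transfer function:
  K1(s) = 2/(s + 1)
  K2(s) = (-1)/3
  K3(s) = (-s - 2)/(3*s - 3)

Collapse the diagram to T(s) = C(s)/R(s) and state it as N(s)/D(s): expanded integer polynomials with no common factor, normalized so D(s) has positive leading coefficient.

(1) cascade K1, K2 -> (-2)/(3*s + 3)
(2) close the feedback loop around (K1*K2), K3, giving the overall T(s)

Answer: (6 - 6*s)/(9*s^2 + 2*s - 5)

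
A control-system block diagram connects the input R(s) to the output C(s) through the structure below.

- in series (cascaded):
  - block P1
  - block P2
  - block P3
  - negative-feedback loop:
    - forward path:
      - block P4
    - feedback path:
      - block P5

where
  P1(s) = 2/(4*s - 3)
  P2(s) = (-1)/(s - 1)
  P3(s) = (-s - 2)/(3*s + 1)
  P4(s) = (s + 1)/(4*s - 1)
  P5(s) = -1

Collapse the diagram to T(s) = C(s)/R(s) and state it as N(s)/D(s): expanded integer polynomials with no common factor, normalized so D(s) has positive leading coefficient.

Answer: (2*s^2 + 6*s + 4)/(36*s^4 - 75*s^3 + 40*s^2 + 5*s - 6)

Working:
Step 1. reduce the feedback loop with forward P4 and return P5; result (s + 1)/(3*s - 2)
Step 2. cascade P1, P2, P3, [P4/(1+P4*P5)], which is the overall transfer function T(s) = C(s)/R(s) in lowest terms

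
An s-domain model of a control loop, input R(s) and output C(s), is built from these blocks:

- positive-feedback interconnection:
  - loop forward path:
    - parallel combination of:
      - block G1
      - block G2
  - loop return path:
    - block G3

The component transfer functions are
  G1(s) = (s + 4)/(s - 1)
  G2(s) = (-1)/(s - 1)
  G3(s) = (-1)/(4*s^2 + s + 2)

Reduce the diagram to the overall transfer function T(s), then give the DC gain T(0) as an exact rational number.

First reduce the diagram to T(s).

Step 1: parallel reduction of G1, G2: (s + 3)/(s - 1)
Step 2: apply the feedback formula to (G1+G2), G3: (4*s^3 + 13*s^2 + 5*s + 6)/(4*s^3 - 3*s^2 + 2*s + 1)
The step-2 result is T(s). Setting s = 0: T(0) = 6/1 = 6.

Answer: 6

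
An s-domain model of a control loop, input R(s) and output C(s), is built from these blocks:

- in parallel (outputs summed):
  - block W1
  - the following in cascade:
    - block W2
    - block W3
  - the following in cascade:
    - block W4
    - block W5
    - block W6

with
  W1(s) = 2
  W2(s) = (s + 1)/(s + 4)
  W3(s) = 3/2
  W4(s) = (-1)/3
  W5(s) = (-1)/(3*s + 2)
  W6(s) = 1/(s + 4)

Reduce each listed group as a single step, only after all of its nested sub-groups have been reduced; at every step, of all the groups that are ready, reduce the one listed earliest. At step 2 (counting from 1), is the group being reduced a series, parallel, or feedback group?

Step 1 - series reduction of W2, W3
Step 2 - cascade W4, W5, W6
Step 3 - combine W1, (W2*W3), (W4*W5*W6) in parallel
At step 2 the group reduced is series.

Therefore the answer is series.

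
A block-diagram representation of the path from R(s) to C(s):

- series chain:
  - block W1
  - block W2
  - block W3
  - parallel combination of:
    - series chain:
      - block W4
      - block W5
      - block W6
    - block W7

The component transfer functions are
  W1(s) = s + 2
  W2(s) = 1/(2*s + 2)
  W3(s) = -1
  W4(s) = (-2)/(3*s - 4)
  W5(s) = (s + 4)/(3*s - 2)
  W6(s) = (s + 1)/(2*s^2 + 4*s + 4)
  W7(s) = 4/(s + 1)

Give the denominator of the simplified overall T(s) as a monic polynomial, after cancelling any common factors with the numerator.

Answer: s^6 + 2*s^5 - s^4/9 - 40*s^3/9 - 34*s^2/9 + 4*s/3 + 16/9

Working:
(1) reduce the series chain W4, W5, W6 gives (-s^2 - 5*s - 4)/(9*s^4 - 10*s^2 - 20*s + 16)
(2) parallel reduction of (W4*W5*W6), W7 gives (36*s^4 - s^3 - 46*s^2 - 89*s + 60)/(9*s^5 + 9*s^4 - 10*s^3 - 30*s^2 - 4*s + 16)
(3) cascade W1, W2, W3, ((W4*W5*W6)+W7) gives (-36*s^5 - 71*s^4 + 48*s^3 + 181*s^2 + 118*s - 120)/(18*s^6 + 36*s^5 - 2*s^4 - 80*s^3 - 68*s^2 + 24*s + 32)
The result of step 3 is T(s) in lowest terms. Its denominator has leading coefficient 18; dividing the denominator through by 18 makes it monic.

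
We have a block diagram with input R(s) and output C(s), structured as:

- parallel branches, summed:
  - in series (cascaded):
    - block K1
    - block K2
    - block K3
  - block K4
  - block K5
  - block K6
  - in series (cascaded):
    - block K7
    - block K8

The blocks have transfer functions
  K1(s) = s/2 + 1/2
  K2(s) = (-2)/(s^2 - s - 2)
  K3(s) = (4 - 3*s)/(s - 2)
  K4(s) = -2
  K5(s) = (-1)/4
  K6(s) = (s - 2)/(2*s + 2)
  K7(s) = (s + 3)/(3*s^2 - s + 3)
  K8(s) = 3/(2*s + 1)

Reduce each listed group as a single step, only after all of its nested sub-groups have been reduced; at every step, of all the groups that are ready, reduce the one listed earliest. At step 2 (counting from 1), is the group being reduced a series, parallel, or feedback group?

1. combine K1, K2, K3 in series
2. reduce the series chain K7, K8
3. sum the parallel branches (K1*K2*K3), K4, K5, K6, (K7*K8)
At step 2 the group reduced is series.

Answer: series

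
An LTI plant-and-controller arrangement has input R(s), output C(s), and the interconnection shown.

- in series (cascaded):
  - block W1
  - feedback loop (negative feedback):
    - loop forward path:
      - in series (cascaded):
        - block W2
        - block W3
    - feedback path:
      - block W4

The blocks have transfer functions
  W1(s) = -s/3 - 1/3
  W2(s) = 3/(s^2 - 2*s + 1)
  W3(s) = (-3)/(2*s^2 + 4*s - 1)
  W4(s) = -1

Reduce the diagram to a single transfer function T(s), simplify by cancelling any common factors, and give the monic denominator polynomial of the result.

[1] combine W2, W3 in series, giving (-9)/(2*s^4 - 7*s^2 + 6*s - 1)
[2] reduce the feedback loop with forward (W2*W3) and return W4, giving (-9)/(2*s^4 - 7*s^2 + 6*s + 8)
[3] multiply W1, [(W2*W3)/(1+(W2*W3)*W4)] (series), giving (3*s + 3)/(2*s^4 - 7*s^2 + 6*s + 8)
The result of step 3 is T(s) in lowest terms. Its denominator has leading coefficient 2; dividing the denominator through by 2 makes it monic.

Therefore the answer is s^4 - 7*s^2/2 + 3*s + 4.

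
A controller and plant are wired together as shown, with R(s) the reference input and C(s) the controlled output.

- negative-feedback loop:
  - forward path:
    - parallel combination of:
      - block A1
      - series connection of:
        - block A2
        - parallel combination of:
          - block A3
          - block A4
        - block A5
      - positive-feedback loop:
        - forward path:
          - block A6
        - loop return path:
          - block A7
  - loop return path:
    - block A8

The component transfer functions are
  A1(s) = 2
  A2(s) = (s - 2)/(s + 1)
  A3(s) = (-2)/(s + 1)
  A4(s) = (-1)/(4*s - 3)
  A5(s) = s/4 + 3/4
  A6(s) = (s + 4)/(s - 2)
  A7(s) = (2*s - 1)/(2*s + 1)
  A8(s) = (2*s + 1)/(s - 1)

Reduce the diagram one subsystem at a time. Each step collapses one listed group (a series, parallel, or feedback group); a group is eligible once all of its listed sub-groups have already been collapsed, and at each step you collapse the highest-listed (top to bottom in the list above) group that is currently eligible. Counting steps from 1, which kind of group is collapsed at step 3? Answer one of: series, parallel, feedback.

Answer: feedback

Working:
1. parallel reduction of A3, A4
2. reduce the series chain A2, (A3+A4), A5
3. reduce the feedback loop with forward A6 and return A7
4. add A1, (A2*(A3+A4)*A5), [A6/(1-A6*A7)] (parallel)
5. apply the feedback formula to (A1+(A2*(A3+A4)*A5)+[A6/(1-A6*A7)]), A8
Step 3 collapses a feedback group.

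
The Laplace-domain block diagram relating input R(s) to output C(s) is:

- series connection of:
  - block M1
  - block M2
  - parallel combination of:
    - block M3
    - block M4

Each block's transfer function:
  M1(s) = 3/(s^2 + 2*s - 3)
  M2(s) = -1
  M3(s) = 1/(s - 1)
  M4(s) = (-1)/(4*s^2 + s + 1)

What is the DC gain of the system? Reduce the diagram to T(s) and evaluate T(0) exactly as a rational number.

First reduce the diagram to T(s).

1. combine M3, M4 in parallel gives (4*s^2 + 2)/(4*s^3 - 3*s^2 - 1)
2. multiply M1, M2, (M3+M4) (series) gives (-12*s^2 - 6)/(4*s^5 + 5*s^4 - 18*s^3 + 8*s^2 - 2*s + 3)
Step 2 gives the overall T(s). Then T(0) = -6/3 = -2.

Answer: -2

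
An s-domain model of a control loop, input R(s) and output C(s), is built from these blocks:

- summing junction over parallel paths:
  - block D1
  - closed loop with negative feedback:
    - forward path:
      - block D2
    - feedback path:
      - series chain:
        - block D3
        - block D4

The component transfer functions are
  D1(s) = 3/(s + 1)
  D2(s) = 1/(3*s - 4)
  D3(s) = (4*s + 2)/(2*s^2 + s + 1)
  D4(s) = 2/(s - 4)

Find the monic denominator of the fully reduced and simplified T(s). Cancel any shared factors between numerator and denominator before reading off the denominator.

(1) combine D3, D4 in series gives (8*s + 4)/(2*s^3 - 7*s^2 - 3*s - 4)
(2) apply the feedback formula to D2, (D3*D4) gives (2*s^3 - 7*s^2 - 3*s - 4)/(6*s^4 - 29*s^3 + 19*s^2 + 8*s + 20)
(3) parallel reduction of D1, [D2/(1+D2*(D3*D4))] gives (20*s^4 - 92*s^3 + 47*s^2 + 17*s + 56)/(6*s^5 - 23*s^4 - 10*s^3 + 27*s^2 + 28*s + 20)
Step 3 gives the fully reduced T(s), with no common factor left to cancel. The denominator's leading coefficient is 6, so divide each of its coefficients by 6 to get the monic form.

Answer: s^5 - 23*s^4/6 - 5*s^3/3 + 9*s^2/2 + 14*s/3 + 10/3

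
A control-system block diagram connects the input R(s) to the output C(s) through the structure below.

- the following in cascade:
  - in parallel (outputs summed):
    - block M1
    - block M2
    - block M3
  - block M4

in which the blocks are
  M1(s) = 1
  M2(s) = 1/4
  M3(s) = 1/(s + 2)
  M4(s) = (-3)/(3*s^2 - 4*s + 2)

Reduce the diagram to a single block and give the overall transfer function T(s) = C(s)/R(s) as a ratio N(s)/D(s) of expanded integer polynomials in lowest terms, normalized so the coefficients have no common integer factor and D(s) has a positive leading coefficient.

Step 1 - reduce the parallel group M1, M2, M3; result (5*s + 14)/(4*s + 8)
Step 2 - series reduction of (M1+M2+M3), M4, giving the overall T(s)

Final answer: (-15*s - 42)/(12*s^3 + 8*s^2 - 24*s + 16)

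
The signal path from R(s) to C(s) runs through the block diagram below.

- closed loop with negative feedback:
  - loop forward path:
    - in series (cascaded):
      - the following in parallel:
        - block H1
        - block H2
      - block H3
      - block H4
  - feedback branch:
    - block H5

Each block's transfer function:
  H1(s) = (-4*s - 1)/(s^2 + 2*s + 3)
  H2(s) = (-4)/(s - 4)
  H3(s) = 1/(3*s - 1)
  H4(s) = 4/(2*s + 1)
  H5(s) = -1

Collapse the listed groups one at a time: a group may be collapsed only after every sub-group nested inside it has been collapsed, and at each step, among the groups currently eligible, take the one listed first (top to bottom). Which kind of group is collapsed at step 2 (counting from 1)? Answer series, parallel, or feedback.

The answer is series.

Reasoning:
Step 1: add H1, H2 (parallel)
Step 2: reduce the series chain (H1+H2), H3, H4
Step 3: apply the feedback formula to ((H1+H2)*H3*H4), H5
Step 2 collapses a series group.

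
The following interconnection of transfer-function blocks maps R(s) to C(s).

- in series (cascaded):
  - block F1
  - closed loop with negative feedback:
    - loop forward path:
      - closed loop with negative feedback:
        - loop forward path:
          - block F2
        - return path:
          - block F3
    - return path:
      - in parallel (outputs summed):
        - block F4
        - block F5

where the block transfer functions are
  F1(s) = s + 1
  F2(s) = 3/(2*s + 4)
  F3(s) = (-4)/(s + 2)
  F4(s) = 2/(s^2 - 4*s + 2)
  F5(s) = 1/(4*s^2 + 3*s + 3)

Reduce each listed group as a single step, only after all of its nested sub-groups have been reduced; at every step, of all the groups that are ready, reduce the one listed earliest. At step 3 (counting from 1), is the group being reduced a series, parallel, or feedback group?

Step 1. feedback reduction of F2, F3
Step 2. combine F4, F5 in parallel
Step 3. reduce the feedback loop with forward [F2/(1+F2*F3)] and return (F4+F5)
Step 4. multiply F1, [[F2/(1+F2*F3)]/(1+[F2/(1+F2*F3)]*(F4+F5))] (series)
At step 3 the group reduced is feedback.

Answer: feedback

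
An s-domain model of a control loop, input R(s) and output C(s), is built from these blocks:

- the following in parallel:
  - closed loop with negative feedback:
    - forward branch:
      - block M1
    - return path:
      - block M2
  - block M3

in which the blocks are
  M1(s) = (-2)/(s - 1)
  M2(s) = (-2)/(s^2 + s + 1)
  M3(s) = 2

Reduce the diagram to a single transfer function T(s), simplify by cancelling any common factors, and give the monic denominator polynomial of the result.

1. apply the feedback formula to M1, M2: (-2*s^2 - 2*s - 2)/(s^3 + 3)
2. sum the parallel branches [M1/(1+M1*M2)], M3: (2*s^3 - 2*s^2 - 2*s + 4)/(s^3 + 3)
No further cancellation is possible in the step-2 result, so that is T(s). Its denominator is already monic.

Therefore the answer is s^3 + 3.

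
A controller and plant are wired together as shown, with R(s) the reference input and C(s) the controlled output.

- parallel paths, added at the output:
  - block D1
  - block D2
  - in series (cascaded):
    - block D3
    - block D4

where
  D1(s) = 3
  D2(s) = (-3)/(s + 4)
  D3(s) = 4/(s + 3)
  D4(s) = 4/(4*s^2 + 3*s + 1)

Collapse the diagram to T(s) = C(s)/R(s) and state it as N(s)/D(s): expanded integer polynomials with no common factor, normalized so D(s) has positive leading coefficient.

The answer is (12*s^4 + 81*s^3 + 165*s^2 + 115*s + 91)/(4*s^4 + 31*s^3 + 70*s^2 + 43*s + 12).

Reasoning:
Step 1. cascade D3, D4 -> 16/(4*s^3 + 15*s^2 + 10*s + 3)
Step 2. parallel reduction of D1, D2, (D3*D4), giving the overall T(s)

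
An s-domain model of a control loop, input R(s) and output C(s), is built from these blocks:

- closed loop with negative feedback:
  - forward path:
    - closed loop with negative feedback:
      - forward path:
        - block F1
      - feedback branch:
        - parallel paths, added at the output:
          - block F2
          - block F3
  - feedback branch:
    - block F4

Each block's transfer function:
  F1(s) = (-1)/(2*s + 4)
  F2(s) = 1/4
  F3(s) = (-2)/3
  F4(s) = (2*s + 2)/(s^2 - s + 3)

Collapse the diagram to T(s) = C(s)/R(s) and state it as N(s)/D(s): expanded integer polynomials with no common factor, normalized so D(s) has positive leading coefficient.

The answer is (-12*s^2 + 12*s - 36)/(24*s^3 + 29*s^2 - 5*s + 135).

Reasoning:
(1) combine F2, F3 in parallel, giving (-5)/12
(2) collapse the loop (F1 forward, (F2+F3) return), giving (-12)/(24*s + 53)
(3) apply the feedback formula to [F1/(1+F1*(F2+F3))], F4: this yields T(s), and no further normalization is needed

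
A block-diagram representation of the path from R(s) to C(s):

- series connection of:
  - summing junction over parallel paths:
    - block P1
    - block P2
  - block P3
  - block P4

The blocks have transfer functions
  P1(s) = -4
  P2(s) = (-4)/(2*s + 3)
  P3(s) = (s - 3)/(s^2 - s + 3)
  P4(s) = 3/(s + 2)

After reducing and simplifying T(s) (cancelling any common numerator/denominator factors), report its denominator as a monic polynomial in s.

Step 1: parallel reduction of P1, P2 gives (-8*s - 16)/(2*s + 3)
Step 2: combine (P1+P2), P3, P4 in series gives (72 - 24*s)/(2*s^3 + s^2 + 3*s + 9)
No further cancellation is possible in the step-2 result, so that is T(s). Its denominator becomes monic after dividing by the leading coefficient 2.

Final answer: s^3 + s^2/2 + 3*s/2 + 9/2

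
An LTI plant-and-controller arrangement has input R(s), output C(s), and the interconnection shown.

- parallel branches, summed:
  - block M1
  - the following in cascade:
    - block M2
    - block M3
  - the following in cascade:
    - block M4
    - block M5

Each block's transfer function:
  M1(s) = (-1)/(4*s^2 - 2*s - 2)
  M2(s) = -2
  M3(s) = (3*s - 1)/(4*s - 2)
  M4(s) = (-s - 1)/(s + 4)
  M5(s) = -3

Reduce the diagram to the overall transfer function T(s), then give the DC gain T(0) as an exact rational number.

[1] cascade M2, M3; result (1 - 3*s)/(2*s - 1)
[2] series reduction of M4, M5; result (3*s + 3)/(s + 4)
[3] combine M1, (M2*M3), (M4*M5) in parallel; result (12*s^4 - 38*s^3 + 12*s^2 + 7*s + 2)/(8*s^4 + 24*s^3 - 34*s^2 - 6*s + 8)
That last expression is T(s); at s = 0 only the constant terms survive, so T(0) = 2/8 = 1/4.

Answer: 1/4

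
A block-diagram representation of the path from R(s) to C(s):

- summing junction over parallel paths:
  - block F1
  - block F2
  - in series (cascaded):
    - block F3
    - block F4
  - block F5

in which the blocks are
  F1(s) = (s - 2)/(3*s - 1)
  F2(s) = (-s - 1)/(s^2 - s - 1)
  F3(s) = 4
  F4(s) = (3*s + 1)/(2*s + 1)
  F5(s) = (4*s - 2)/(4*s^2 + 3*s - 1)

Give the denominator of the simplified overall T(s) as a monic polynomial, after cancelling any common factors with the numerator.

Step 1 - multiply F3, F4 (series) gives (12*s + 4)/(2*s + 1)
Step 2 - add F1, F2, (F3*F4), F5 (parallel) gives (152*s^6 - 50*s^5 - 403*s^4 - 83*s^3 + 119*s^2 + 16*s - 9)/(24*s^6 - 2*s^5 - 53*s^4 - 19*s^3 + 12*s^2 + 3*s - 1)
The result of step 2 is T(s) in lowest terms. Its denominator has leading coefficient 24; dividing the denominator through by 24 makes it monic.

Final answer: s^6 - s^5/12 - 53*s^4/24 - 19*s^3/24 + s^2/2 + s/8 - 1/24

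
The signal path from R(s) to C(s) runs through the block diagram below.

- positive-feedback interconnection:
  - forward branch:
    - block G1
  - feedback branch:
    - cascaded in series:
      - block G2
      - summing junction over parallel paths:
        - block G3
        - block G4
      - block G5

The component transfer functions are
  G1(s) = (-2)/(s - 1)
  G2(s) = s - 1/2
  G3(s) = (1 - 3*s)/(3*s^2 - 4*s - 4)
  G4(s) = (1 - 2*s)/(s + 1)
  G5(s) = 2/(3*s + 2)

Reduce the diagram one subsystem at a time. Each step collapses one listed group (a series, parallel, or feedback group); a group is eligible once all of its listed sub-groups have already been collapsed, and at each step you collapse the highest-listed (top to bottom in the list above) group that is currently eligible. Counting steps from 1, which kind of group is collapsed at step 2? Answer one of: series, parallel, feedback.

(1) combine G3, G4 in parallel
(2) cascade G2, (G3+G4), G5
(3) feedback reduction of G1, (G2*(G3+G4)*G5)
At step 2 the group reduced is series.

Final answer: series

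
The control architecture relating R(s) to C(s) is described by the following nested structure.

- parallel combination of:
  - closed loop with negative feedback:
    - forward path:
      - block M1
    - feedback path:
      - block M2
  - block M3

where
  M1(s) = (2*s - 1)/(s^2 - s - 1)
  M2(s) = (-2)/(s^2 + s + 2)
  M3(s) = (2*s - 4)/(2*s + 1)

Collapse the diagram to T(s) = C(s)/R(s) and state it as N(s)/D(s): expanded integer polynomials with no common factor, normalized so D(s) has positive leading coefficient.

The answer is (2*s^5 + 4*s^3 - 7*s^2 + 27*s - 2)/(2*s^5 + s^4 - 14*s^2 - 7*s).

Reasoning:
(1) collapse the loop (M1 forward, M2 return) gives (2*s^3 + s^2 + 3*s - 2)/(s^4 - 7*s)
(2) parallel reduction of [M1/(1+M1*M2)], M3 - this is the overall T(s), already in the required normalized form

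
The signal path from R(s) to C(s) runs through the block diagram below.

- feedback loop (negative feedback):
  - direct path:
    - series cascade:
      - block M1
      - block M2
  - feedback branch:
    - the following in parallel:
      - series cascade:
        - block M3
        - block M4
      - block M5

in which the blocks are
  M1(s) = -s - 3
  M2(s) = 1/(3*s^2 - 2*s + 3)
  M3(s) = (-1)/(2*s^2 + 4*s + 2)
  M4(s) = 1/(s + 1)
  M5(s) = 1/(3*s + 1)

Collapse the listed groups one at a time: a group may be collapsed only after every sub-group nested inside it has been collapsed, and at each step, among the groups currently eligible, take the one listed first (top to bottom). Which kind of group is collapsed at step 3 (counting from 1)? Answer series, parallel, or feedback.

[1] reduce the series chain M1, M2
[2] combine M3, M4 in series
[3] reduce the parallel group (M3*M4), M5
[4] feedback reduction of (M1*M2), ((M3*M4)+M5)
Step 3: parallel.

Therefore the answer is parallel.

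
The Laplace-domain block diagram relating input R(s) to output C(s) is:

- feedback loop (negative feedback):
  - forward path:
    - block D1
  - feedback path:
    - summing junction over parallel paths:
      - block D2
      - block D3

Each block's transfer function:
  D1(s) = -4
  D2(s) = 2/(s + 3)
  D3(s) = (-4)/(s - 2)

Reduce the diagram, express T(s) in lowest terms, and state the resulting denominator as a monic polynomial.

[1] add D2, D3 (parallel); result (-2*s - 16)/(s^2 + s - 6)
[2] feedback reduction of D1, (D2+D3); result (-4*s^2 - 4*s + 24)/(s^2 + 9*s + 58)
Step 2 gives the fully reduced T(s), with no common factor left to cancel. The denominator is already monic (leading coefficient 1).

Therefore the answer is s^2 + 9*s + 58.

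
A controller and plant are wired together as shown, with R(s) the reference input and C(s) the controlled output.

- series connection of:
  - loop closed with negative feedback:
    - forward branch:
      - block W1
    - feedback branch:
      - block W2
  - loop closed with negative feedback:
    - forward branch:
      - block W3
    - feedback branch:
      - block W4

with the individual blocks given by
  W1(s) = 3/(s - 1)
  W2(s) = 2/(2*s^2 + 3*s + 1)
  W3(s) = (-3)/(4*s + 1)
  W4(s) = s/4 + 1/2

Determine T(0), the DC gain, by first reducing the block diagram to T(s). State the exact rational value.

Reducing step by step:

1. feedback reduction of W1, W2 -> (6*s^2 + 9*s + 3)/(2*s^3 + s^2 - 2*s + 5)
2. apply the feedback formula to W3, W4 -> (-12)/(13*s - 2)
3. reduce the series chain [W1/(1+W1*W2)], [W3/(1+W3*W4)] -> (-72*s^2 - 108*s - 36)/(26*s^4 + 9*s^3 - 28*s^2 + 69*s - 10)
DC gain: substitute s = 0 into T(s) from step 3: T(0) = -36/(-10) = 18/5.

Answer: 18/5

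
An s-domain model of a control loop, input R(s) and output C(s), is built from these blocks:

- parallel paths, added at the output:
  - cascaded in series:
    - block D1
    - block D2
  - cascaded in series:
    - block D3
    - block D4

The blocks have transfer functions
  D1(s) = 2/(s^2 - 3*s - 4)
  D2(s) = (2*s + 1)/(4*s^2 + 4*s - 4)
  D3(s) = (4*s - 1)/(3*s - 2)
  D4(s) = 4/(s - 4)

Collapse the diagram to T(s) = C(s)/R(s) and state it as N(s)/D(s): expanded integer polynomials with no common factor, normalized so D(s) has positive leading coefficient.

Step 1: combine D1, D2 in series; result (2*s + 1)/(2*s^4 - 4*s^3 - 16*s^2 - 2*s + 8)
Step 2: reduce the series chain D3, D4; result (16*s - 4)/(3*s^2 - 14*s + 8)
Step 3: reduce the parallel group (D1*D2), (D3*D4); the result is T(s) itself (integer coefficients, no common factor, positive leading denominator coefficient)

Answer: (32*s^4 + 56*s^3 - 10*s^2 - 33*s + 6)/(6*s^5 - 16*s^4 - 40*s^3 + 26*s^2 + 28*s - 16)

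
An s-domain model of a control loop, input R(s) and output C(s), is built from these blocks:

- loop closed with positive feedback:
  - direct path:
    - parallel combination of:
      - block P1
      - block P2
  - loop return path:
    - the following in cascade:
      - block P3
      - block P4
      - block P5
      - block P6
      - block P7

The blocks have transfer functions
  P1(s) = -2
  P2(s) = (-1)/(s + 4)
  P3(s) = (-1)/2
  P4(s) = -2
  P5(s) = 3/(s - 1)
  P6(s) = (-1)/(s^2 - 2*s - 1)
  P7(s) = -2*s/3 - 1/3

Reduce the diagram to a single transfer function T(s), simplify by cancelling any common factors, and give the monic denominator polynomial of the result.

[1] reduce the parallel group P1, P2, giving (-2*s - 9)/(s + 4)
[2] combine P3, P4, P5, P6, P7 in series, giving (2*s + 1)/(s^3 - 3*s^2 + s + 1)
[3] apply the feedback formula to (P1+P2), (P3*P4*P5*P6*P7), giving (-2*s^4 - 3*s^3 + 25*s^2 - 11*s - 9)/(s^4 + s^3 - 7*s^2 + 25*s + 13)
The result of step 3 is T(s) in lowest terms. Its denominator already has leading coefficient 1, so it is monic as it stands.

Final answer: s^4 + s^3 - 7*s^2 + 25*s + 13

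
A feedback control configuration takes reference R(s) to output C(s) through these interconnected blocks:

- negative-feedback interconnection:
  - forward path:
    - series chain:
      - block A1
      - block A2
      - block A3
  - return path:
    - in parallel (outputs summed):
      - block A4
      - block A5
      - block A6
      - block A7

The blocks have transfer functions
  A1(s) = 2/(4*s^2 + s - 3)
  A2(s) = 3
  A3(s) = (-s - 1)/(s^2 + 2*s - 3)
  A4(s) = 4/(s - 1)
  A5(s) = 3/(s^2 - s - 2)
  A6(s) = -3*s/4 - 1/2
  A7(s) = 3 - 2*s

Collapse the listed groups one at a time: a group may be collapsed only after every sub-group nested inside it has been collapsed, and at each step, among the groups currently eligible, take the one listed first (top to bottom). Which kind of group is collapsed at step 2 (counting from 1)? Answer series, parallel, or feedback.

Answer: parallel

Working:
Step 1 - multiply A1, A2, A3 (series)
Step 2 - reduce the parallel group A4, A5, A6, A7
Step 3 - close the feedback loop around (A1*A2*A3), (A4+A5+A6+A7)
At step 2 the group reduced is parallel.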